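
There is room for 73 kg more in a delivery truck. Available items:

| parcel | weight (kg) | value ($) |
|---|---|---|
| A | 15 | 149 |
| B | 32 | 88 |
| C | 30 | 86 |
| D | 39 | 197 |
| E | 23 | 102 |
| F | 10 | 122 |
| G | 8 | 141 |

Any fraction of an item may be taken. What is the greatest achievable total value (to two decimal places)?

Greedy by value/weight ratio, highest first.
Ratios (sorted): G 17.62, F 12.20, A 9.93, D 5.05, E 4.43, C 2.87, B 2.75
take G (8 @ 141); take F (10 @ 122); take A (15 @ 149); take D (39 @ 197); take 1/23 of E → 4.43. Capacity used 73/73.
Total value = 613.43

613.43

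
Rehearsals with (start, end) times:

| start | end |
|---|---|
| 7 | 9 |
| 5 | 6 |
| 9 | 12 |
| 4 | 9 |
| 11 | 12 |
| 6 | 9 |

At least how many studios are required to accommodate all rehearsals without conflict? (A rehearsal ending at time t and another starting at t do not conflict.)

Count concurrent intervals with a sweep; the peak is the room count.
starts: [4, 5, 6, 7, 9, 11]
ends:   [6, 9, 9, 9, 12, 12]
s4→1 s5→2 e6→1 s6→2 s7→3  — peak 3.

3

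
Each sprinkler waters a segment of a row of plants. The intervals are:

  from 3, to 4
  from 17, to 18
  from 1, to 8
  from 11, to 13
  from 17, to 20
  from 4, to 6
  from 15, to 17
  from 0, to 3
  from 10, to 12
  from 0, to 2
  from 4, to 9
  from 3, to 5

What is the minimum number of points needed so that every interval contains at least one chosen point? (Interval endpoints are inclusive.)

4

Process intervals by earliest right end; each time one isn't hit yet, stab at its right endpoint.
By right end: [0,2]  [0,3]  [3,4]  [3,5]  [4,6]  [1,8]  [4,9]  [10,12]  [11,13]  [15,17]  [17,18]  [17,20]
[0,2] uncovered → point at 2; [3,4] uncovered → point at 4; [10,12] uncovered → point at 12; [15,17] uncovered → point at 17.
Points: 2, 4, 12, 17 (4 total).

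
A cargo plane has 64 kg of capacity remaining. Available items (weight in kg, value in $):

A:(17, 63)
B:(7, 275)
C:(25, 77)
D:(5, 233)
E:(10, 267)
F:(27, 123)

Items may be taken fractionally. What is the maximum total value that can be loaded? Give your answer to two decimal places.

Ratios (sorted): D 46.60, B 39.29, E 26.70, F 4.56, A 3.71, C 3.08
take D (5 @ 233); take B (7 @ 275); take E (10 @ 267); take F (27 @ 123); take 15/17 of A → 55.59. Capacity used 64/64.
Total value = 953.59

953.59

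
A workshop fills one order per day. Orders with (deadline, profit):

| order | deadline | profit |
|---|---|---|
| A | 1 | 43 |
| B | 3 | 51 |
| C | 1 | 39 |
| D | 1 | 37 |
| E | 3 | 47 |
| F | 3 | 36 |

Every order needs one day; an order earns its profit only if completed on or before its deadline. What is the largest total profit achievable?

Profit order: B=51 E=47 A=43 C=39 D=37 F=36
Assign: B→slot 3, E→slot 2, A→slot 1, C skipped, D skipped, F skipped.
Slots: [1:A] [2:E] [3:B]
Profit = 43 + 47 + 51 = 141

141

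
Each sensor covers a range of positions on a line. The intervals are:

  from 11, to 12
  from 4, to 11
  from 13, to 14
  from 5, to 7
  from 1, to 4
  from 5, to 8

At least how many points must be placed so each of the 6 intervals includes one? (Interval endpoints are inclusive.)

4

Process intervals by earliest right end; each time one isn't hit yet, stab at its right endpoint.
By right end: [1,4]  [5,7]  [5,8]  [4,11]  [11,12]  [13,14]
[1,4] uncovered → point at 4; [5,7] uncovered → point at 7; [11,12] uncovered → point at 12; [13,14] uncovered → point at 14.
Points: 4, 7, 12, 14 (4 total).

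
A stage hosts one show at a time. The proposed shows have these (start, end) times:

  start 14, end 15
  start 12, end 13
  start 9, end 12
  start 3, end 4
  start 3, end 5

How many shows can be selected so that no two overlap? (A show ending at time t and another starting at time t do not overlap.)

Sorted by end: (3,4)  (3,5)  (9,12)  (12,13)  (14,15)
take (3,4); take (9,12); take (12,13); take (14,15).
Selected 4 shows.

4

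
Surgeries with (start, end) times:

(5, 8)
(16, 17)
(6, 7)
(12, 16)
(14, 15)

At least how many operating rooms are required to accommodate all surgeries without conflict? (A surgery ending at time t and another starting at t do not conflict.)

2

Events (time:±→running): 5:+→1 6:+→2 … peak 2.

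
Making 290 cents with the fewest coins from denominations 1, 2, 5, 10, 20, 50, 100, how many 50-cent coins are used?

290 = 2×100 + 1×50 + 2×20
Count of 50: 1

1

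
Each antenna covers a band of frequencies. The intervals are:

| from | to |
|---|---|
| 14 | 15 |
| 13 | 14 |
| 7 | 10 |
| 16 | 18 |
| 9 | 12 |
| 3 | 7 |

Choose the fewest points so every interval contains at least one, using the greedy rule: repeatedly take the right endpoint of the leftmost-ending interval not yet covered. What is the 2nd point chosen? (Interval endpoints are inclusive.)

12

By right end: [3,7]  [7,10]  [9,12]  [13,14]  [14,15]  [16,18]
[3,7] uncovered → point at 7; [9,12] uncovered → point at 12; [13,14] uncovered → point at 14; [16,18] uncovered → point at 18.
Points: 7, 12, 14, 18 (4 total).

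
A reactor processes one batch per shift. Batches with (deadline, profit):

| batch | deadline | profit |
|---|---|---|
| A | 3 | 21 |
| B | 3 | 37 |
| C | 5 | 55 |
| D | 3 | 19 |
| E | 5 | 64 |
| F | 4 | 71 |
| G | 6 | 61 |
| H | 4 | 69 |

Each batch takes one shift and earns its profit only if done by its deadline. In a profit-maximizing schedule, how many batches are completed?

Take jobs in profit order; each goes to the latest open slot no later than its deadline.
Profit order: F=71 H=69 E=64 G=61 C=55 B=37 A=21 D=19
Assign: F→slot 4, H→slot 3, E→slot 5, G→slot 6, C→slot 2, B→slot 1, A skipped, D skipped.
Slots: [1:B] [2:C] [3:H] [4:F] [5:E] [6:G]
6 of 8 scheduled.

6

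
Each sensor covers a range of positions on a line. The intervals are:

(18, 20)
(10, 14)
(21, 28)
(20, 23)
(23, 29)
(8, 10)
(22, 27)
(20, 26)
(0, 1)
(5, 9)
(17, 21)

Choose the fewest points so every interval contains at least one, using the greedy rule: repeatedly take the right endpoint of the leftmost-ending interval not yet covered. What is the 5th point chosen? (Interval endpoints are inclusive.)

27

Process intervals by earliest right end; each time one isn't hit yet, stab at its right endpoint.
By right end: [0,1]  [5,9]  [8,10]  [10,14]  [18,20]  [17,21]  [20,23]  [20,26]  [22,27]  [21,28]  [23,29]
[0,1] uncovered → point at 1; [5,9] uncovered → point at 9; [10,14] uncovered → point at 14; [18,20] uncovered → point at 20; [22,27] uncovered → point at 27.
Points: 1, 9, 14, 20, 27 (5 total).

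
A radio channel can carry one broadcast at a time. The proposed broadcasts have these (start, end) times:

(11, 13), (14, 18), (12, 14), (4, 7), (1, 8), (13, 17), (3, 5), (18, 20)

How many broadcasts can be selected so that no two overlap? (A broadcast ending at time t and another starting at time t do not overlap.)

4

Order by finish time; keep every interval that doesn't clash with the previous kept one.
By end time: (3,5), (4,7), (1,8), (11,13), (12,14), (13,17), (14,18), (18,20).
Pick (3,5); next start ≥ 5 → (11,13); next start ≥ 13 → (13,17); next start ≥ 17 → (18,20).
Selected 4 broadcasts.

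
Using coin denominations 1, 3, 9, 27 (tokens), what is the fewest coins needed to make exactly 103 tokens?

7

103 = 3×27 + 2×9 + 1×3 + 1×1
Total coins = 3 + 2 + 1 + 1 = 7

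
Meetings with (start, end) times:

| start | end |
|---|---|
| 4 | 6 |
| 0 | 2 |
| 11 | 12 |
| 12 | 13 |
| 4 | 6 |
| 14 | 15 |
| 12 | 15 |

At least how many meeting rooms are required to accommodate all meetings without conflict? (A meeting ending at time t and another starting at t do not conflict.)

2

Count concurrent intervals with a sweep; the peak is the room count.
starts: [0, 4, 4, 11, 12, 12, 14]
ends:   [2, 6, 6, 12, 13, 15, 15]
s0→1 e2→0 s4→1 s4→2  — peak 2.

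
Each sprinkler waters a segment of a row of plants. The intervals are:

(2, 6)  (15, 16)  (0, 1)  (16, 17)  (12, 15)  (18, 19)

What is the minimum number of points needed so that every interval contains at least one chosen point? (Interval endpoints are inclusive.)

Sorted: [0,1] [2,6] [12,15] [15,16] [16,17] [18,19]
{[0,1]} hit by 1; {[2,6]} hit by 6; {[12,15],[15,16]} hit by 15; {[16,17]} hit by 17; {[18,19]} hit by 19.
Points: 1, 6, 15, 17, 19 (5 total).

5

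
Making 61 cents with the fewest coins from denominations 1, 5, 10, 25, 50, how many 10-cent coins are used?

1

61 − 1×50→11 − 1×10→1 − 1×1→0
Count of 10: 1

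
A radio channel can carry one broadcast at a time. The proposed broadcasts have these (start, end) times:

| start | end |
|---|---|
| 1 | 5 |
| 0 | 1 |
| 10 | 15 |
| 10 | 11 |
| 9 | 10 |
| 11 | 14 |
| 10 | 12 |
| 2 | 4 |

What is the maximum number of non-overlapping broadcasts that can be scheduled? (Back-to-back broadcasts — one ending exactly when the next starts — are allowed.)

By end time: (0,1), (2,4), (1,5), (9,10), (10,11), (10,12), (11,14), (10,15).
Pick (0,1); next start ≥ 1 → (2,4); next start ≥ 4 → (9,10); next start ≥ 10 → (10,11); next start ≥ 11 → (11,14).
Selected 5 broadcasts.

5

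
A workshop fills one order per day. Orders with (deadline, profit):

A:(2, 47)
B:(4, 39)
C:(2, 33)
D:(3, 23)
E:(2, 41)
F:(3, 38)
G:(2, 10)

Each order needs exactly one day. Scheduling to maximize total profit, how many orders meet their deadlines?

Sort by profit descending; place each in the latest free slot ≤ its deadline.
By profit: A(d2,47), E(d2,41), B(d4,39), F(d3,38), C(d2,33), D(d3,23), G(d2,10)
A→slot 2; E→slot 1; B→slot 4; F→slot 3; C skipped; D skipped; G skipped.
4 of 7 scheduled.

4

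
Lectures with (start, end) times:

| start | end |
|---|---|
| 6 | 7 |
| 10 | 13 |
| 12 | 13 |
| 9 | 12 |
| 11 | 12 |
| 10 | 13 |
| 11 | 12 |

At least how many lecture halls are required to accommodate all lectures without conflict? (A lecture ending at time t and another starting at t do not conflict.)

Count concurrent intervals with a sweep; the peak is the room count.
starts: [6, 9, 10, 10, 11, 11, 12]
ends:   [7, 12, 12, 12, 13, 13, 13]
s6→1 e7→0 s9→1 s10→2 s10→3 s11→4 s11→5  — peak 5.

5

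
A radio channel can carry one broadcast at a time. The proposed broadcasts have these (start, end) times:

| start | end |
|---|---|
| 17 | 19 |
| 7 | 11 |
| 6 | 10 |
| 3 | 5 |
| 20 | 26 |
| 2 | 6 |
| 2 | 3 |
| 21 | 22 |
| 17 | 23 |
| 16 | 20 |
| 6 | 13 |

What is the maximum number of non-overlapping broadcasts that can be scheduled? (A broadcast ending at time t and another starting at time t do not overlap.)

By end time: (2,3), (3,5), (2,6), (6,10), (7,11), (6,13), (17,19), (16,20), (21,22), (17,23), (20,26).
Pick (2,3); next start ≥ 3 → (3,5); next start ≥ 5 → (6,10); next start ≥ 10 → (17,19); next start ≥ 19 → (21,22).
Selected 5 broadcasts.

5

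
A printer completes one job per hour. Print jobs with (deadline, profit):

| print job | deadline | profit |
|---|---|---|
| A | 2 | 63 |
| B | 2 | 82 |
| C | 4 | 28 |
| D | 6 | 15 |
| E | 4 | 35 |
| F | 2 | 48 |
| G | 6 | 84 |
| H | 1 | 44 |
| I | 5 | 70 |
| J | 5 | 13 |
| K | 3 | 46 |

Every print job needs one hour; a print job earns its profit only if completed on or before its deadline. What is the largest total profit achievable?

380

Take jobs in profit order; each goes to the latest open slot no later than its deadline.
Profit order: G=84 B=82 I=70 A=63 F=48 K=46 H=44 E=35 C=28 D=15 J=13
Assign: G→slot 6, B→slot 2, I→slot 5, A→slot 1, F skipped, K→slot 3, H skipped, E→slot 4, C skipped, D skipped, J skipped.
Slots: [1:A] [2:B] [3:K] [4:E] [5:I] [6:G]
Profit = 63 + 82 + 46 + 35 + 70 + 84 = 380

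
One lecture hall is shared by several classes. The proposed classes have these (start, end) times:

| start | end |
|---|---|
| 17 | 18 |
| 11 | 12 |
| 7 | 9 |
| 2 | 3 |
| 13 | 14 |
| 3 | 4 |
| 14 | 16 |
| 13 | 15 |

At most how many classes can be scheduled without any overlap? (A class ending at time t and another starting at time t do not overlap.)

Sorted by end: (2,3)  (3,4)  (7,9)  (11,12)  (13,14)  (13,15)  (14,16)  (17,18)
take (2,3); take (3,4); take (7,9); take (11,12); take (13,14); skip (13,15); take (14,16); take (17,18).
Selected 7 classes.

7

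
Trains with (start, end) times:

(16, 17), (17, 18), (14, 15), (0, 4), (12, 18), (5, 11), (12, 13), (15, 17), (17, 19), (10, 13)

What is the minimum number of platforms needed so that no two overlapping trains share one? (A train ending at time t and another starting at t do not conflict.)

Count concurrent intervals with a sweep; the peak is the room count.
Events (time:±→running): 0:+→1 4:-→0 5:+→1 10:+→2 11:-→1 12:+→2 12:+→3 … peak 3.

3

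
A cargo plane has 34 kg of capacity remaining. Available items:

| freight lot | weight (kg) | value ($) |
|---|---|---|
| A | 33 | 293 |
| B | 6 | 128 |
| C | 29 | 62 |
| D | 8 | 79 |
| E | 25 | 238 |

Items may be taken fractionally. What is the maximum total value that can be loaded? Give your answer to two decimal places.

Greedy by value/weight ratio, highest first.
Order: B (128/6=21.33) > D (79/8=9.88) > E (238/25=9.52) > A (293/33=8.88) > C (62/29=2.14)
Fill: take B (6 @ 128) → take D (8 @ 79) → take 20/25 of E → 190.40; 34/34 used.
Total value = 397.40

397.40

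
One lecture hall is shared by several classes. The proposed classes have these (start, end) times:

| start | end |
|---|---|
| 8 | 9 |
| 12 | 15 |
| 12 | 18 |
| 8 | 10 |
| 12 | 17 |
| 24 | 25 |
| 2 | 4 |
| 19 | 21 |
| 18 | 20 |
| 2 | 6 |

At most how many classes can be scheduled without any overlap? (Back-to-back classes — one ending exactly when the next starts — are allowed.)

Greedy by earliest finish: after sorting by end time, pick each interval compatible with the last pick.
By end time: (2,4), (2,6), (8,9), (8,10), (12,15), (12,17), (12,18), (18,20), (19,21), (24,25).
Pick (2,4); next start ≥ 4 → (8,9); next start ≥ 9 → (12,15); next start ≥ 15 → (18,20); next start ≥ 20 → (24,25).
Selected 5 classes.

5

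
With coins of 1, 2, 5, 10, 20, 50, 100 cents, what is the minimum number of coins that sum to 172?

4

Use the largest denomination that fits, subtract, and repeat.
172 − 1×100→72 − 1×50→22 − 1×20→2 − 1×2→0
Total coins = 1 + 1 + 1 + 1 = 4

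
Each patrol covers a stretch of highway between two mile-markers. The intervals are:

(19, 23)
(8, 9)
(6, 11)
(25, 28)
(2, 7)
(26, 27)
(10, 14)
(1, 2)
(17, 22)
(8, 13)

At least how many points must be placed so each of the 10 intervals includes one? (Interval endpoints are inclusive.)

5

Sort by right endpoint; whenever an interval is uncovered, place a point at its right end.
By right end: [1,2]  [2,7]  [8,9]  [6,11]  [8,13]  [10,14]  [17,22]  [19,23]  [26,27]  [25,28]
[1,2] uncovered → point at 2; [8,9] uncovered → point at 9; [10,14] uncovered → point at 14; [17,22] uncovered → point at 22; [26,27] uncovered → point at 27.
Points: 2, 9, 14, 22, 27 (5 total).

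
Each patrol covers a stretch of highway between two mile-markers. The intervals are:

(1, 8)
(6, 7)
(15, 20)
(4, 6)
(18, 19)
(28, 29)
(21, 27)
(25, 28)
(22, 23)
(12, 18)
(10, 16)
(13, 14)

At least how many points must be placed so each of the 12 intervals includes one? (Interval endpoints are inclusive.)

5

Sorted: [4,6] [6,7] [1,8] [13,14] [10,16] [12,18] [18,19] [15,20] [22,23] [21,27] [25,28] [28,29]
{[4,6],[6,7],[1,8]} hit by 6; {[13,14],[10,16],[12,18]} hit by 14; {[18,19],[15,20]} hit by 19; {[22,23],[21,27]} hit by 23; {[25,28],[28,29]} hit by 28.
Points: 6, 14, 19, 23, 28 (5 total).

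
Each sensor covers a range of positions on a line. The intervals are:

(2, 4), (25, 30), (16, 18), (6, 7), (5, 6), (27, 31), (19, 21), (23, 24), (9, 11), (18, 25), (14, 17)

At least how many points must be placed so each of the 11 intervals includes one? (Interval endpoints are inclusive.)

7

Process intervals by earliest right end; each time one isn't hit yet, stab at its right endpoint.
Sorted: [2,4] [5,6] [6,7] [9,11] [14,17] [16,18] [19,21] [23,24] [18,25] [25,30] [27,31]
{[2,4]} hit by 4; {[5,6],[6,7]} hit by 6; {[9,11]} hit by 11; {[14,17],[16,18]} hit by 17; {[19,21]} hit by 21; {[23,24],[18,25]} hit by 24; {[25,30],[27,31]} hit by 30.
Points: 4, 6, 11, 17, 21, 24, 30 (7 total).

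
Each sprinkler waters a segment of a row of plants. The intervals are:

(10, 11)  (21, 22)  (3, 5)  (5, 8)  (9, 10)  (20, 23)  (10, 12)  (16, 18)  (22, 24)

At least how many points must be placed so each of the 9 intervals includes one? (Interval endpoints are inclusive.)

By right end: [3,5]  [5,8]  [9,10]  [10,11]  [10,12]  [16,18]  [21,22]  [20,23]  [22,24]
[3,5] uncovered → point at 5; [9,10] uncovered → point at 10; [16,18] uncovered → point at 18; [21,22] uncovered → point at 22.
Points: 5, 10, 18, 22 (4 total).

4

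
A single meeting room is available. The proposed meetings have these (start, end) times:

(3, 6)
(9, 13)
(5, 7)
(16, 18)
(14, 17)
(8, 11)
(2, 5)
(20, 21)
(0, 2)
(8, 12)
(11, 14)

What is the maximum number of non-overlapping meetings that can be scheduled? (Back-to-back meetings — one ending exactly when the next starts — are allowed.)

7

Greedy by earliest finish: after sorting by end time, pick each interval compatible with the last pick.
Sorted by end: (0,2)  (2,5)  (3,6)  (5,7)  (8,11)  (8,12)  (9,13)  (11,14)  (14,17)  (16,18)  (20,21)
take (0,2); take (2,5); skip (3,6); take (5,7); take (8,11); skip (9,13); take (11,14); take (14,17); take (20,21).
Selected 7 meetings.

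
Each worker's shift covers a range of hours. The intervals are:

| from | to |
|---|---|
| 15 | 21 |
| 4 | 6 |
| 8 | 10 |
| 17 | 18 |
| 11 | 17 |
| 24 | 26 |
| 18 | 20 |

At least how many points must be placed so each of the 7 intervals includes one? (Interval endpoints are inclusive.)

5

Sort by right endpoint; whenever an interval is uncovered, place a point at its right end.
Sorted: [4,6] [8,10] [11,17] [17,18] [18,20] [15,21] [24,26]
{[4,6]} hit by 6; {[8,10]} hit by 10; {[11,17],[17,18]} hit by 17; {[18,20],[15,21]} hit by 20; {[24,26]} hit by 26.
Points: 6, 10, 17, 20, 26 (5 total).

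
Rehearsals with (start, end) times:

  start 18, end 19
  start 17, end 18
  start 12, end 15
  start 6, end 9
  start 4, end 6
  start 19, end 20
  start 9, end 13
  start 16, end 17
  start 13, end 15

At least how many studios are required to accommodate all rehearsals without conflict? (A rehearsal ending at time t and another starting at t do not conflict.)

2

Count concurrent intervals with a sweep; the peak is the room count.
starts: [4, 6, 9, 12, 13, 16, 17, 18, 19]
ends:   [6, 9, 13, 15, 15, 17, 18, 19, 20]
s4→1 e6→0 s6→1 e9→0 s9→1 s12→2  — peak 2.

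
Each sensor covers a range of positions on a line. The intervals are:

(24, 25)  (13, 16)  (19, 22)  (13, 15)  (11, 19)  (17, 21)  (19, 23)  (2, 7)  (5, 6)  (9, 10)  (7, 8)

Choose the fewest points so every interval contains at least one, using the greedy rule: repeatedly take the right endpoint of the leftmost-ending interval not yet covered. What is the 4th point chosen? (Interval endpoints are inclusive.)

By right end: [5,6]  [2,7]  [7,8]  [9,10]  [13,15]  [13,16]  [11,19]  [17,21]  [19,22]  [19,23]  [24,25]
[5,6] uncovered → point at 6; [7,8] uncovered → point at 8; [9,10] uncovered → point at 10; [13,15] uncovered → point at 15; [17,21] uncovered → point at 21; [24,25] uncovered → point at 25.
Points: 6, 8, 10, 15, 21, 25 (6 total).

15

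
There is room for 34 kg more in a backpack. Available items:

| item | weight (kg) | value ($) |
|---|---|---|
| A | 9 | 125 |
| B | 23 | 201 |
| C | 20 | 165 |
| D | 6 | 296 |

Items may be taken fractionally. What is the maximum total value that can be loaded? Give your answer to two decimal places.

Order: D (296/6=49.33) > A (125/9=13.89) > B (201/23=8.74) > C (165/20=8.25)
Fill: take D (6 @ 296) → take A (9 @ 125) → take 19/23 of B → 166.04; 34/34 used.
Total value = 587.04

587.04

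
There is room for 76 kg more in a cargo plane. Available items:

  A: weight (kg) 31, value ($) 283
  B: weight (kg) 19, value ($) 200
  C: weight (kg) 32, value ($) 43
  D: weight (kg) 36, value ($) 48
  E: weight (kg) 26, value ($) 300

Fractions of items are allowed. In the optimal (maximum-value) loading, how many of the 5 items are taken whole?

3

Greedy by value/weight ratio, highest first.
Order: E (300/26=11.54) > B (200/19=10.53) > A (283/31=9.13) > C (43/32=1.34) > D (48/36=1.33)
Fill: take E (26 @ 300) → take B (19 @ 200) → take A (31 @ 283); 76/76 used.
3 item(s) taken whole.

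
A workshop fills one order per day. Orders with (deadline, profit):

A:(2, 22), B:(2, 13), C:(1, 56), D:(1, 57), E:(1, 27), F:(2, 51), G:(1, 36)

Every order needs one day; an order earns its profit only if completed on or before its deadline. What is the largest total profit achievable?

Take jobs in profit order; each goes to the latest open slot no later than its deadline.
By profit: D(d1,57), C(d1,56), F(d2,51), G(d1,36), E(d1,27), A(d2,22), B(d2,13)
D→slot 1; C skipped; F→slot 2; G skipped; E skipped; A skipped; B skipped.
Profit = 57 + 51 = 108

108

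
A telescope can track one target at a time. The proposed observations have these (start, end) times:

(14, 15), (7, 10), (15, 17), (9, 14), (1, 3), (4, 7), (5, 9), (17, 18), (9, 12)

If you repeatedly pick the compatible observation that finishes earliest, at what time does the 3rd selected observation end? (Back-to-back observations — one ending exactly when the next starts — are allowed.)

10

By end time: (1,3), (4,7), (5,9), (7,10), (9,12), (9,14), (14,15), (15,17), (17,18).
Pick (1,3); next start ≥ 3 → (4,7); next start ≥ 7 → (7,10); next start ≥ 10 → (14,15); next start ≥ 15 → (15,17); next start ≥ 17 → (17,18).
Selected: (1,3) (4,7) (7,10) (14,15) (15,17) (17,18)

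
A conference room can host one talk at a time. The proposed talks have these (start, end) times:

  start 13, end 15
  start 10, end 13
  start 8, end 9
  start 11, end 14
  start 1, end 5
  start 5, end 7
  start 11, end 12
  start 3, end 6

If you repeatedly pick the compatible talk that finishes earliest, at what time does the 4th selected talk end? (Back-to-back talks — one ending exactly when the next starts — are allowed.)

Greedy by earliest finish: after sorting by end time, pick each interval compatible with the last pick.
By end time: (1,5), (3,6), (5,7), (8,9), (11,12), (10,13), (11,14), (13,15).
Pick (1,5); next start ≥ 5 → (5,7); next start ≥ 7 → (8,9); next start ≥ 9 → (11,12); next start ≥ 12 → (13,15).
Selected: (1,5) (5,7) (8,9) (11,12) (13,15)

12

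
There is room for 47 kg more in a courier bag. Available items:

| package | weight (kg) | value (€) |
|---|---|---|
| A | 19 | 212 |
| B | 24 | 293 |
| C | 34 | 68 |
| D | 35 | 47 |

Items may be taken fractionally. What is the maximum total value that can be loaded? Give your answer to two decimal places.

513.00

Sort by value per unit weight and fill in that order.
Order: B (293/24=12.21) > A (212/19=11.16) > C (68/34=2.00) > D (47/35=1.34)
Fill: take B (24 @ 293) → take A (19 @ 212) → take 4/34 of C → 8.00; 47/47 used.
Total value = 513.00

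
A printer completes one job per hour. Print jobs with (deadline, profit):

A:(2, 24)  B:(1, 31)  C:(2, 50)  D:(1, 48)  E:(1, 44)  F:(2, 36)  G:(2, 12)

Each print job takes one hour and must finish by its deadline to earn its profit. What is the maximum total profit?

Sort by profit descending; place each in the latest free slot ≤ its deadline.
Profit order: C=50 D=48 E=44 F=36 B=31 A=24 G=12
Assign: C→slot 2, D→slot 1, E skipped, F skipped, B skipped, A skipped, G skipped.
Slots: [1:D] [2:C]
Profit = 48 + 50 = 98

98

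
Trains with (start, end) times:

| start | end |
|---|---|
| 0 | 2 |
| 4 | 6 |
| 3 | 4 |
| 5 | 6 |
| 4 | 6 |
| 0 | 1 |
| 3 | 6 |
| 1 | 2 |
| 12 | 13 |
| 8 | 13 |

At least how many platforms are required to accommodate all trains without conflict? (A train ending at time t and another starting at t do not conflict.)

Count concurrent intervals with a sweep; the peak is the room count.
starts: [0, 0, 1, 3, 3, 4, 4, 5, 8, 12]
ends:   [1, 2, 2, 4, 6, 6, 6, 6, 13, 13]
s0→1 s0→2 e1→1 s1→2 e2→1 e2→0 s3→1 s3→2 e4→1 s4→2 s4→3 s5→4  — peak 4.

4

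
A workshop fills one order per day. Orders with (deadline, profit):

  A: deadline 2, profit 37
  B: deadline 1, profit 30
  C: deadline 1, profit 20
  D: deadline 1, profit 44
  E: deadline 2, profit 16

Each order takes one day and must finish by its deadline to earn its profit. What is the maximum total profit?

81

Take jobs in profit order; each goes to the latest open slot no later than its deadline.
Profit order: D=44 A=37 B=30 C=20 E=16
Assign: D→slot 1, A→slot 2, B skipped, C skipped, E skipped.
Slots: [1:D] [2:A]
Profit = 44 + 37 = 81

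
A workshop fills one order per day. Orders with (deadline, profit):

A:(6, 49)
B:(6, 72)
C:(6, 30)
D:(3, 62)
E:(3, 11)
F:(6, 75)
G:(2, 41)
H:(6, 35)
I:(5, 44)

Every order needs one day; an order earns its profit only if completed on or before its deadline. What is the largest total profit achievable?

343

Take jobs in profit order; each goes to the latest open slot no later than its deadline.
Profit order: F=75 B=72 D=62 A=49 I=44 G=41 H=35 C=30 E=11
Assign: F→slot 6, B→slot 5, D→slot 3, A→slot 4, I→slot 2, G→slot 1, H skipped, C skipped, E skipped.
Slots: [1:G] [2:I] [3:D] [4:A] [5:B] [6:F]
Profit = 41 + 44 + 62 + 49 + 72 + 75 = 343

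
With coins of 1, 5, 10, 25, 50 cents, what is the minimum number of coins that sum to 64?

Greedy: take as many of the largest coin as possible, then repeat with the remainder.
64 = 1×50 + 1×10 + 4×1
Total coins = 1 + 1 + 4 = 6

6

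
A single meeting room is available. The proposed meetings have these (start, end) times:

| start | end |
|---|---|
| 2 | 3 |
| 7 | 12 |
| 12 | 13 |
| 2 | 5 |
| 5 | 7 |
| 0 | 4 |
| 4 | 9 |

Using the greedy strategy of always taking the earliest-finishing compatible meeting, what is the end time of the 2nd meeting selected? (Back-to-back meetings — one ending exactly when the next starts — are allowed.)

Order by finish time; keep every interval that doesn't clash with the previous kept one.
By end time: (2,3), (0,4), (2,5), (5,7), (4,9), (7,12), (12,13).
Pick (2,3); next start ≥ 3 → (5,7); next start ≥ 7 → (7,12); next start ≥ 12 → (12,13).
Selected: (2,3) (5,7) (7,12) (12,13)

7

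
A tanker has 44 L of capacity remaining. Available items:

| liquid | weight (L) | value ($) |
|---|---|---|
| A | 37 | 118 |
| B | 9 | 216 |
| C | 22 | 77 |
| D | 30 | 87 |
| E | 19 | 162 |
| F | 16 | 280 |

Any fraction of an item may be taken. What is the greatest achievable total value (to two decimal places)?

658.00

Sort by value per unit weight and fill in that order.
Order: B (216/9=24.00) > F (280/16=17.50) > E (162/19=8.53) > C (77/22=3.50) > A (118/37=3.19) > D (87/30=2.90)
Fill: take B (9 @ 216) → take F (16 @ 280) → take E (19 @ 162); 44/44 used.
Total value = 658.00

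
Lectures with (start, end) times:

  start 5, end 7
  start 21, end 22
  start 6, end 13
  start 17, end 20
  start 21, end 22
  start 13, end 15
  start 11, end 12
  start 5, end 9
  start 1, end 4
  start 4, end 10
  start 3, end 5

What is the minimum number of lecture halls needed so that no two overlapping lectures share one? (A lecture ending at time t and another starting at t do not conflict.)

Events (time:±→running): 1:+→1 3:+→2 4:-→1 4:+→2 5:-→1 5:+→2 5:+→3 6:+→4 … peak 4.

4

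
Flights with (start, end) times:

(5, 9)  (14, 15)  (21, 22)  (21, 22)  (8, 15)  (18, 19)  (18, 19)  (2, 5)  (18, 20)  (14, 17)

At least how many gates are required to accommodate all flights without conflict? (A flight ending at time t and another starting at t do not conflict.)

The answer is the maximum number of intervals overlapping at any instant.
Events (time:±→running): 2:+→1 5:-→0 5:+→1 8:+→2 9:-→1 14:+→2 14:+→3 … peak 3.

3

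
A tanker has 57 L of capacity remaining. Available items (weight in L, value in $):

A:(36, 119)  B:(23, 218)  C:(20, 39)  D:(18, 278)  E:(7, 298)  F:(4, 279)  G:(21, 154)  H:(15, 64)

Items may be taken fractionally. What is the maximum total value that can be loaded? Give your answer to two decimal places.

Sort by value per unit weight and fill in that order.
Ratios (sorted): F 69.75, E 42.57, D 15.44, B 9.48, G 7.33, H 4.27, A 3.31, C 1.95
take F (4 @ 279); take E (7 @ 298); take D (18 @ 278); take B (23 @ 218); take 5/21 of G → 36.67. Capacity used 57/57.
Total value = 1109.67

1109.67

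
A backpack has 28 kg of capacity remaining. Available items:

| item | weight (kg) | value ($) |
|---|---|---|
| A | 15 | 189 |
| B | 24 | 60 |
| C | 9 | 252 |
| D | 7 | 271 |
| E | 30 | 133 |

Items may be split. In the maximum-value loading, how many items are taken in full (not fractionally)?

Sort by value per unit weight and fill in that order.
Order: D (271/7=38.71) > C (252/9=28.00) > A (189/15=12.60) > E (133/30=4.43) > B (60/24=2.50)
Fill: take D (7 @ 271) → take C (9 @ 252) → take 12/15 of A → 151.20; 28/28 used.
2 item(s) taken whole; one partial (take 12/15 of A).

2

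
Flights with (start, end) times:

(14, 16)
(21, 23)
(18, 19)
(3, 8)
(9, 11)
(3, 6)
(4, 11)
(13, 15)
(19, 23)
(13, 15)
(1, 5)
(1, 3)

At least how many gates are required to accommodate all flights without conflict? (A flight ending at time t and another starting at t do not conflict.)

4

Events (time:±→running): 1:+→1 1:+→2 3:-→1 3:+→2 3:+→3 4:+→4 … peak 4.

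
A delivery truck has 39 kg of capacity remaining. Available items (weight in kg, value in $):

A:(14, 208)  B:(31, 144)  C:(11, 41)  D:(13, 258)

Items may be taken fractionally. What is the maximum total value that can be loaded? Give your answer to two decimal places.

Sort by value per unit weight and fill in that order.
Ratios (sorted): D 19.85, A 14.86, B 4.65, C 3.73
take D (13 @ 258); take A (14 @ 208); take 12/31 of B → 55.74. Capacity used 39/39.
Total value = 521.74

521.74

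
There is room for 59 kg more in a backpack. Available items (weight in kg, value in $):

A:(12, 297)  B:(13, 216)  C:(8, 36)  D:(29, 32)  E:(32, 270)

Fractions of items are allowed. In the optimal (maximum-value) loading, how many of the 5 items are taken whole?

Greedy by value/weight ratio, highest first.
Order: A (297/12=24.75) > B (216/13=16.62) > E (270/32=8.44) > C (36/8=4.50) > D (32/29=1.10)
Fill: take A (12 @ 297) → take B (13 @ 216) → take E (32 @ 270) → take 2/8 of C → 9.00; 59/59 used.
3 item(s) taken whole; one partial (take 2/8 of C).

3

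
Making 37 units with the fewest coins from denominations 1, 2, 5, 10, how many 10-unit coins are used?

3

Use the largest denomination that fits, subtract, and repeat.
37 − 3×10→7 − 1×5→2 − 1×2→0
Count of 10: 3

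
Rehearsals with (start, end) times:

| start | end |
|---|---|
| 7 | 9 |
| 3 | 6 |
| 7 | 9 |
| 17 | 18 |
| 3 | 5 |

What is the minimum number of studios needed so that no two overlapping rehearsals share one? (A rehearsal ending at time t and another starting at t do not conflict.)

starts: [3, 3, 7, 7, 17]
ends:   [5, 6, 9, 9, 18]
s3→1 s3→2  — peak 2.

2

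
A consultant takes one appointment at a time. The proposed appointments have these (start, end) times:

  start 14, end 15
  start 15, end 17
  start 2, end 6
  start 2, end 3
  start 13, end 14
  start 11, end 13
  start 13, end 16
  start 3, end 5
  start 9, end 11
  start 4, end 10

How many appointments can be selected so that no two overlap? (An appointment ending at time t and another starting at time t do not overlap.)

Sorted by end: (2,3)  (3,5)  (2,6)  (4,10)  (9,11)  (11,13)  (13,14)  (14,15)  (13,16)  (15,17)
take (2,3); take (3,5); take (9,11); take (11,13); take (13,14); take (14,15); skip (13,16); take (15,17).
Selected 7 appointments.

7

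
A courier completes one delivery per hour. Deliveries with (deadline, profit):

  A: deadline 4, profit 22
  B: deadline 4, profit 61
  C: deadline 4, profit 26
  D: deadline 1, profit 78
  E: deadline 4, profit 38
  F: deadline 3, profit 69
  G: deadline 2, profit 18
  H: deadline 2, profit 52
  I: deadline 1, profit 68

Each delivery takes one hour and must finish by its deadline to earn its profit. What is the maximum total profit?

Sort by profit descending; place each in the latest free slot ≤ its deadline.
Profit order: D=78 F=69 I=68 B=61 H=52 E=38 C=26 A=22 G=18
Assign: D→slot 1, F→slot 3, I skipped, B→slot 4, H→slot 2, E skipped, C skipped, A skipped, G skipped.
Slots: [1:D] [2:H] [3:F] [4:B]
Profit = 78 + 52 + 69 + 61 = 260

260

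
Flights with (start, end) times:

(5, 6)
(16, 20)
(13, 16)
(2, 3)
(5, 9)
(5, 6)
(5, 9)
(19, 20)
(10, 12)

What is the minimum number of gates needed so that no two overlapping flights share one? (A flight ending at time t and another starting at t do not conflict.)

4

Count concurrent intervals with a sweep; the peak is the room count.
Events (time:±→running): 2:+→1 3:-→0 5:+→1 5:+→2 5:+→3 5:+→4 … peak 4.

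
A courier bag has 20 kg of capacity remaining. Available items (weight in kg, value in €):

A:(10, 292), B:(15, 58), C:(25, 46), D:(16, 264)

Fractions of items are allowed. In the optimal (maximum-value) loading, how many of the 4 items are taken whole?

Greedy by value/weight ratio, highest first.
Order: A (292/10=29.20) > D (264/16=16.50) > B (58/15=3.87) > C (46/25=1.84)
Fill: take A (10 @ 292) → take 10/16 of D → 165.00; 20/20 used.
1 item(s) taken whole; one partial (take 10/16 of D).

1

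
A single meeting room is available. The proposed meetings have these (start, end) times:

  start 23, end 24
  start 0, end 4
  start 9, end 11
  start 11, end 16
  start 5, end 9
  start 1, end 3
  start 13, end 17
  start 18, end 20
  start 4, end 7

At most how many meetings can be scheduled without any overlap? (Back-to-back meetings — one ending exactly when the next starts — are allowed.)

6

Sorted by end: (1,3)  (0,4)  (4,7)  (5,9)  (9,11)  (11,16)  (13,17)  (18,20)  (23,24)
take (1,3); take (4,7); take (9,11); take (11,16); skip (13,17); take (18,20); take (23,24).
Selected 6 meetings.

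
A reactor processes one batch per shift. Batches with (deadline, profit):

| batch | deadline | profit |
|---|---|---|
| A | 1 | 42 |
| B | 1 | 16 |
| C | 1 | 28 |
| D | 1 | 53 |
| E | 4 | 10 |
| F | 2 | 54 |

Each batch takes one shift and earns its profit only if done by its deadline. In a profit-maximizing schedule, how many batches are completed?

Sort by profit descending; place each in the latest free slot ≤ its deadline.
Profit order: F=54 D=53 A=42 C=28 B=16 E=10
Assign: F→slot 2, D→slot 1, A skipped, C skipped, B skipped, E→slot 4.
Slots: [1:D] [2:F] [4:E]
3 of 6 scheduled.

3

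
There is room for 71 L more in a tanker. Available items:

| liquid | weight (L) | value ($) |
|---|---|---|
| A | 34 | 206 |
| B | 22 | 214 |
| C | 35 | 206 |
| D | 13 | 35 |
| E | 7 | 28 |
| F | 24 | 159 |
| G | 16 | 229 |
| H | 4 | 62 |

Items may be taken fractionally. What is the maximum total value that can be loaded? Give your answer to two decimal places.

Ratios (sorted): H 15.50, G 14.31, B 9.73, F 6.62, A 6.06, C 5.89, E 4.00, D 2.69
take H (4 @ 62); take G (16 @ 229); take B (22 @ 214); take F (24 @ 159); take 5/34 of A → 30.29. Capacity used 71/71.
Total value = 694.29

694.29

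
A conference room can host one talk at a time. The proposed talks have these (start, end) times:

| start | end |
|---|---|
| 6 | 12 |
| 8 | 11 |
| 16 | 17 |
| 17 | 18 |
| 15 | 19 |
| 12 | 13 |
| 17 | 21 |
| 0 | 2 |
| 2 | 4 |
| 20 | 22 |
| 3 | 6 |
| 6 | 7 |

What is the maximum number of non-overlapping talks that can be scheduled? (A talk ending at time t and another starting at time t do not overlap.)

8

Sort by end time and greedily take each interval whose start is ≥ the last chosen end.
By end time: (0,2), (2,4), (3,6), (6,7), (8,11), (6,12), (12,13), (16,17), (17,18), (15,19), (17,21), (20,22).
Pick (0,2); next start ≥ 2 → (2,4); next start ≥ 4 → (6,7); next start ≥ 7 → (8,11); next start ≥ 11 → (12,13); next start ≥ 13 → (16,17); next start ≥ 17 → (17,18); next start ≥ 18 → (20,22).
Selected 8 talks.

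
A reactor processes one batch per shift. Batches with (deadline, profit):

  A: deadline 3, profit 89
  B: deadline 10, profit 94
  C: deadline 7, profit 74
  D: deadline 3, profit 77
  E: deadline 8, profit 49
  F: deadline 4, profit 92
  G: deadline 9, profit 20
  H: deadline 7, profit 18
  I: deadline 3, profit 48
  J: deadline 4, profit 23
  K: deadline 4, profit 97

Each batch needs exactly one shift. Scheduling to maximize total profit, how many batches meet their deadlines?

Take jobs in profit order; each goes to the latest open slot no later than its deadline.
Profit order: K=97 B=94 F=92 A=89 D=77 C=74 E=49 I=48 J=23 G=20 H=18
Assign: K→slot 4, B→slot 10, F→slot 3, A→slot 2, D→slot 1, C→slot 7, E→slot 8, I skipped, J skipped, G→slot 9, H→slot 6.
Slots: [1:D] [2:A] [3:F] [4:K] [6:H] [7:C] [8:E] [9:G] [10:B]
9 of 11 scheduled.

9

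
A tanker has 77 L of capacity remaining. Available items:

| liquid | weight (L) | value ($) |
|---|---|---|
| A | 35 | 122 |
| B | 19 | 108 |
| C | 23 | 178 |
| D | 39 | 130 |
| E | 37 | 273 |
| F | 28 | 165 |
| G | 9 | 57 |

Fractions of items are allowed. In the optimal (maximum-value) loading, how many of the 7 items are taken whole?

Order: C (178/23=7.74) > E (273/37=7.38) > G (57/9=6.33) > F (165/28=5.89) > B (108/19=5.68) > A (122/35=3.49) > D (130/39=3.33)
Fill: take C (23 @ 178) → take E (37 @ 273) → take G (9 @ 57) → take 8/28 of F → 47.14; 77/77 used.
3 item(s) taken whole; one partial (take 8/28 of F).

3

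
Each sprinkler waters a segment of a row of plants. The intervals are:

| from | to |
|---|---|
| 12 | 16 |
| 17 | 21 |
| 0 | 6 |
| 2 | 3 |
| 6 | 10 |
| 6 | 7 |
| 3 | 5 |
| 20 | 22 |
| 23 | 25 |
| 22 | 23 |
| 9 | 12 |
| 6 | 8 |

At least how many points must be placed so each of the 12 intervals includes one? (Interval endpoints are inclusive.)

5

Sorted: [2,3] [3,5] [0,6] [6,7] [6,8] [6,10] [9,12] [12,16] [17,21] [20,22] [22,23] [23,25]
{[2,3],[3,5],[0,6]} hit by 3; {[6,7],[6,8],[6,10]} hit by 7; {[9,12],[12,16]} hit by 12; {[17,21],[20,22]} hit by 21; {[22,23],[23,25]} hit by 23.
Points: 3, 7, 12, 21, 23 (5 total).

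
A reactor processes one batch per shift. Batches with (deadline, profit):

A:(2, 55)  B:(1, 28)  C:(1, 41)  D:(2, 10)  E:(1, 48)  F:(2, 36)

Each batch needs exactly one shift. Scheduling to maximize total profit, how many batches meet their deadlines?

2

Profit order: A=55 E=48 C=41 F=36 B=28 D=10
Assign: A→slot 2, E→slot 1, C skipped, F skipped, B skipped, D skipped.
Slots: [1:E] [2:A]
2 of 6 scheduled.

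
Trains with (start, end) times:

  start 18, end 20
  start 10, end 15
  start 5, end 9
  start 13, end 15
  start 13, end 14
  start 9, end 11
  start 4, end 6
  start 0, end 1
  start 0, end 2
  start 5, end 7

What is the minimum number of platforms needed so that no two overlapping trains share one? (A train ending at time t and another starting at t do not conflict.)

3

Count concurrent intervals with a sweep; the peak is the room count.
Events (time:±→running): 0:+→1 0:+→2 1:-→1 2:-→0 4:+→1 5:+→2 5:+→3 … peak 3.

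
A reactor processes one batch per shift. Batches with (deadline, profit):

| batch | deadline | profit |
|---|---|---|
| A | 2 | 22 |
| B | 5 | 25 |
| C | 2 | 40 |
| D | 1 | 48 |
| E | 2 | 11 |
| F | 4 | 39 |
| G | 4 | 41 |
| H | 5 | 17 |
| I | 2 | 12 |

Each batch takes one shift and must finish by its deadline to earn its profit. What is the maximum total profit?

Sort by profit descending; place each in the latest free slot ≤ its deadline.
By profit: D(d1,48), G(d4,41), C(d2,40), F(d4,39), B(d5,25), A(d2,22), H(d5,17), I(d2,12), E(d2,11)
D→slot 1; G→slot 4; C→slot 2; F→slot 3; B→slot 5; A skipped; H skipped; I skipped; E skipped.
Profit = 48 + 40 + 39 + 41 + 25 = 193

193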